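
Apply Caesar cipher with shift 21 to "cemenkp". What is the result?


Caesar cipher: shift "cemenkp" by 21
  'c' (pos 2) + 21 = pos 23 = 'x'
  'e' (pos 4) + 21 = pos 25 = 'z'
  'm' (pos 12) + 21 = pos 7 = 'h'
  'e' (pos 4) + 21 = pos 25 = 'z'
  'n' (pos 13) + 21 = pos 8 = 'i'
  'k' (pos 10) + 21 = pos 5 = 'f'
  'p' (pos 15) + 21 = pos 10 = 'k'
Result: xzhzifk

xzhzifk


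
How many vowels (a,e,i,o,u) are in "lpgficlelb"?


Input: lpgficlelb
Checking each character:
  'l' at position 0: consonant
  'p' at position 1: consonant
  'g' at position 2: consonant
  'f' at position 3: consonant
  'i' at position 4: vowel (running total: 1)
  'c' at position 5: consonant
  'l' at position 6: consonant
  'e' at position 7: vowel (running total: 2)
  'l' at position 8: consonant
  'b' at position 9: consonant
Total vowels: 2

2


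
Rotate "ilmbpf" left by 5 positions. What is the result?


Input: "ilmbpf", rotate left by 5
First 5 characters: "ilmbp"
Remaining characters: "f"
Concatenate remaining + first: "f" + "ilmbp" = "filmbp"

filmbp


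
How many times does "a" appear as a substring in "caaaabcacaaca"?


Searching for "a" in "caaaabcacaaca"
Scanning each position:
  Position 0: "c" => no
  Position 1: "a" => MATCH
  Position 2: "a" => MATCH
  Position 3: "a" => MATCH
  Position 4: "a" => MATCH
  Position 5: "b" => no
  Position 6: "c" => no
  Position 7: "a" => MATCH
  Position 8: "c" => no
  Position 9: "a" => MATCH
  Position 10: "a" => MATCH
  Position 11: "c" => no
  Position 12: "a" => MATCH
Total occurrences: 8

8


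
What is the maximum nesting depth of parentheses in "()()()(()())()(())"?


Input: "()()()(()())()(())"
Tracking depth:
  Position 0 '(': depth becomes 1
  Position 1 ')': depth becomes 0
  Position 2 '(': depth becomes 1
  Position 3 ')': depth becomes 0
  Position 4 '(': depth becomes 1
  Position 5 ')': depth becomes 0
  Position 6 '(': depth becomes 1
  Position 7 '(': depth becomes 2
  Position 8 ')': depth becomes 1
  Position 9 '(': depth becomes 2
  Position 10 ')': depth becomes 1
  Position 11 ')': depth becomes 0
  Position 12 '(': depth becomes 1
  Position 13 ')': depth becomes 0
  Position 14 '(': depth becomes 1
  Position 15 '(': depth becomes 2
  Position 16 ')': depth becomes 1
  Position 17 ')': depth becomes 0
Maximum depth reached: 2

2


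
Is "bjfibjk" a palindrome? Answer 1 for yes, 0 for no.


Input: bjfibjk
Reversed: kjbifjb
  Compare pos 0 ('b') with pos 6 ('k'): MISMATCH
  Compare pos 1 ('j') with pos 5 ('j'): match
  Compare pos 2 ('f') with pos 4 ('b'): MISMATCH
Result: not a palindrome

0


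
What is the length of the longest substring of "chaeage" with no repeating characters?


Input: "chaeage"
Sliding window (track last position of each char):
  Position 0 ('c'): window [0,0] length 1 -- new best
  Position 1 ('h'): window [0,1] length 2 -- new best
  Position 2 ('a'): window [0,2] length 3 -- new best
  Position 3 ('e'): window [0,3] length 4 -- new best
  Position 4 ('a'): repeat (last at 2), move window start to 3
  Position 4 ('a'): window [3,4] length 2
  Position 5 ('g'): window [3,5] length 3
  Position 6 ('e'): repeat (last at 3), move window start to 4
  Position 6 ('e'): window [4,6] length 3
Longest substring with no repeats: "chae" with length 4

4


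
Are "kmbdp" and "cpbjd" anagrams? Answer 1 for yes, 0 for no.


Strings: "kmbdp", "cpbjd"
Sorted first:  bdkmp
Sorted second: bcdjp
Differ at position 1: 'd' vs 'c' => not anagrams

0


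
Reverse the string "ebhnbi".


Input: ebhnbi
Reading characters right to left:
  Position 5: 'i'
  Position 4: 'b'
  Position 3: 'n'
  Position 2: 'h'
  Position 1: 'b'
  Position 0: 'e'
Reversed: ibnhbe

ibnhbe


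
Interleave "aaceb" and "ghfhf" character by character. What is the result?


Interleaving "aaceb" and "ghfhf":
  Position 0: 'a' from first, 'g' from second => "ag"
  Position 1: 'a' from first, 'h' from second => "ah"
  Position 2: 'c' from first, 'f' from second => "cf"
  Position 3: 'e' from first, 'h' from second => "eh"
  Position 4: 'b' from first, 'f' from second => "bf"
Result: agahcfehbf

agahcfehbf


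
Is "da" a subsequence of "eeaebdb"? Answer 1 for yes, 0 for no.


Check if "da" is a subsequence of "eeaebdb"
Greedy scan:
  Position 0 ('e'): no match needed
  Position 1 ('e'): no match needed
  Position 2 ('a'): no match needed
  Position 3 ('e'): no match needed
  Position 4 ('b'): no match needed
  Position 5 ('d'): matches sub[0] = 'd'
  Position 6 ('b'): no match needed
Only matched 1/2 characters => not a subsequence

0


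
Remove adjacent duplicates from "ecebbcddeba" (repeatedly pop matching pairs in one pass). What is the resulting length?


Input: ecebbcddeba
Stack-based adjacent duplicate removal:
  Read 'e': push. Stack: e
  Read 'c': push. Stack: ec
  Read 'e': push. Stack: ece
  Read 'b': push. Stack: eceb
  Read 'b': matches stack top 'b' => pop. Stack: ece
  Read 'c': push. Stack: ecec
  Read 'd': push. Stack: ececd
  Read 'd': matches stack top 'd' => pop. Stack: ecec
  Read 'e': push. Stack: ecece
  Read 'b': push. Stack: ececeb
  Read 'a': push. Stack: ececeba
Final stack: "ececeba" (length 7)

7


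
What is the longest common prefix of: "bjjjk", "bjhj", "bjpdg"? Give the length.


Words: bjjjk, bjhj, bjpdg
  Position 0: all 'b' => match
  Position 1: all 'j' => match
  Position 2: ('j', 'h', 'p') => mismatch, stop
LCP = "bj" (length 2)

2


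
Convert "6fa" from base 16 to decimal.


Input: "6fa" in base 16
Positional expansion:
  Digit '6' (value 6) x 16^2 = 1536
  Digit 'f' (value 15) x 16^1 = 240
  Digit 'a' (value 10) x 16^0 = 10
Sum = 1786

1786


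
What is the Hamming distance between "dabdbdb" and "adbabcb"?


Comparing "dabdbdb" and "adbabcb" position by position:
  Position 0: 'd' vs 'a' => differ
  Position 1: 'a' vs 'd' => differ
  Position 2: 'b' vs 'b' => same
  Position 3: 'd' vs 'a' => differ
  Position 4: 'b' vs 'b' => same
  Position 5: 'd' vs 'c' => differ
  Position 6: 'b' vs 'b' => same
Total differences (Hamming distance): 4

4


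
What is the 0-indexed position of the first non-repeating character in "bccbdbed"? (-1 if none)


Input: bccbdbed
Character frequencies:
  'b': 3
  'c': 2
  'd': 2
  'e': 1
Scanning left to right for freq == 1:
  Position 0 ('b'): freq=3, skip
  Position 1 ('c'): freq=2, skip
  Position 2 ('c'): freq=2, skip
  Position 3 ('b'): freq=3, skip
  Position 4 ('d'): freq=2, skip
  Position 5 ('b'): freq=3, skip
  Position 6 ('e'): unique! => answer = 6

6


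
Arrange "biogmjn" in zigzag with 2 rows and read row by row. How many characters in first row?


Zigzag "biogmjn" into 2 rows:
Placing characters:
  'b' => row 0
  'i' => row 1
  'o' => row 0
  'g' => row 1
  'm' => row 0
  'j' => row 1
  'n' => row 0
Rows:
  Row 0: "bomn"
  Row 1: "igj"
First row length: 4

4


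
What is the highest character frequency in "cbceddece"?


Input: cbceddece
Character counts:
  'b': 1
  'c': 3
  'd': 2
  'e': 3
Maximum frequency: 3

3


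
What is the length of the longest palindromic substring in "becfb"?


Input: "becfb"
Checking substrings for palindromes:
  No multi-char palindromic substrings found
Longest palindromic substring: "b" with length 1

1


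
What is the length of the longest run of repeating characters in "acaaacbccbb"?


Input: "acaaacbccbb"
Scanning for longest run:
  Position 1 ('c'): new char, reset run to 1
  Position 2 ('a'): new char, reset run to 1
  Position 3 ('a'): continues run of 'a', length=2
  Position 4 ('a'): continues run of 'a', length=3
  Position 5 ('c'): new char, reset run to 1
  Position 6 ('b'): new char, reset run to 1
  Position 7 ('c'): new char, reset run to 1
  Position 8 ('c'): continues run of 'c', length=2
  Position 9 ('b'): new char, reset run to 1
  Position 10 ('b'): continues run of 'b', length=2
Longest run: 'a' with length 3

3


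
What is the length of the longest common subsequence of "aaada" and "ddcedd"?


LCS of "aaada" and "ddcedd"
DP table:
           d    d    c    e    d    d
      0    0    0    0    0    0    0
  a   0    0    0    0    0    0    0
  a   0    0    0    0    0    0    0
  a   0    0    0    0    0    0    0
  d   0    1    1    1    1    1    1
  a   0    1    1    1    1    1    1
LCS length = dp[5][6] = 1

1


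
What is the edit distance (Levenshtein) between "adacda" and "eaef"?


Computing edit distance: "adacda" -> "eaef"
DP table:
           e    a    e    f
      0    1    2    3    4
  a   1    1    1    2    3
  d   2    2    2    2    3
  a   3    3    2    3    3
  c   4    4    3    3    4
  d   5    5    4    4    4
  a   6    6    5    5    5
Edit distance = dp[6][4] = 5

5


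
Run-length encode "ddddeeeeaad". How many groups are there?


Input: ddddeeeeaad
Scanning for consecutive runs:
  Group 1: 'd' x 4 (positions 0-3)
  Group 2: 'e' x 4 (positions 4-7)
  Group 3: 'a' x 2 (positions 8-9)
  Group 4: 'd' x 1 (positions 10-10)
Total groups: 4

4


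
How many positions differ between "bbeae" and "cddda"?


Comparing "bbeae" and "cddda" position by position:
  Position 0: 'b' vs 'c' => DIFFER
  Position 1: 'b' vs 'd' => DIFFER
  Position 2: 'e' vs 'd' => DIFFER
  Position 3: 'a' vs 'd' => DIFFER
  Position 4: 'e' vs 'a' => DIFFER
Positions that differ: 5

5


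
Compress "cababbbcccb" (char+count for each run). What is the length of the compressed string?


Input: cababbbcccb
Runs:
  'c' x 1 => "c1"
  'a' x 1 => "a1"
  'b' x 1 => "b1"
  'a' x 1 => "a1"
  'b' x 3 => "b3"
  'c' x 3 => "c3"
  'b' x 1 => "b1"
Compressed: "c1a1b1a1b3c3b1"
Compressed length: 14

14


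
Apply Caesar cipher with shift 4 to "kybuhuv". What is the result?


Caesar cipher: shift "kybuhuv" by 4
  'k' (pos 10) + 4 = pos 14 = 'o'
  'y' (pos 24) + 4 = pos 2 = 'c'
  'b' (pos 1) + 4 = pos 5 = 'f'
  'u' (pos 20) + 4 = pos 24 = 'y'
  'h' (pos 7) + 4 = pos 11 = 'l'
  'u' (pos 20) + 4 = pos 24 = 'y'
  'v' (pos 21) + 4 = pos 25 = 'z'
Result: ocfylyz

ocfylyz


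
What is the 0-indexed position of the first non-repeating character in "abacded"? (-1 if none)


Input: abacded
Character frequencies:
  'a': 2
  'b': 1
  'c': 1
  'd': 2
  'e': 1
Scanning left to right for freq == 1:
  Position 0 ('a'): freq=2, skip
  Position 1 ('b'): unique! => answer = 1

1


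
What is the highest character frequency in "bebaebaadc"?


Input: bebaebaadc
Character counts:
  'a': 3
  'b': 3
  'c': 1
  'd': 1
  'e': 2
Maximum frequency: 3

3


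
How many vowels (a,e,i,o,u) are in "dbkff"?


Input: dbkff
Checking each character:
  'd' at position 0: consonant
  'b' at position 1: consonant
  'k' at position 2: consonant
  'f' at position 3: consonant
  'f' at position 4: consonant
Total vowels: 0

0


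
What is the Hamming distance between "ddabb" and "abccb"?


Comparing "ddabb" and "abccb" position by position:
  Position 0: 'd' vs 'a' => differ
  Position 1: 'd' vs 'b' => differ
  Position 2: 'a' vs 'c' => differ
  Position 3: 'b' vs 'c' => differ
  Position 4: 'b' vs 'b' => same
Total differences (Hamming distance): 4

4


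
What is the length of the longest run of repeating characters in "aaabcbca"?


Input: "aaabcbca"
Scanning for longest run:
  Position 1 ('a'): continues run of 'a', length=2
  Position 2 ('a'): continues run of 'a', length=3
  Position 3 ('b'): new char, reset run to 1
  Position 4 ('c'): new char, reset run to 1
  Position 5 ('b'): new char, reset run to 1
  Position 6 ('c'): new char, reset run to 1
  Position 7 ('a'): new char, reset run to 1
Longest run: 'a' with length 3

3


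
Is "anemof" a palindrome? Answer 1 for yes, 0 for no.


Input: anemof
Reversed: fomena
  Compare pos 0 ('a') with pos 5 ('f'): MISMATCH
  Compare pos 1 ('n') with pos 4 ('o'): MISMATCH
  Compare pos 2 ('e') with pos 3 ('m'): MISMATCH
Result: not a palindrome

0


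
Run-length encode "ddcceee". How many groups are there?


Input: ddcceee
Scanning for consecutive runs:
  Group 1: 'd' x 2 (positions 0-1)
  Group 2: 'c' x 2 (positions 2-3)
  Group 3: 'e' x 3 (positions 4-6)
Total groups: 3

3


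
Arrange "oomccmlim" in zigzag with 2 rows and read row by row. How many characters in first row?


Zigzag "oomccmlim" into 2 rows:
Placing characters:
  'o' => row 0
  'o' => row 1
  'm' => row 0
  'c' => row 1
  'c' => row 0
  'm' => row 1
  'l' => row 0
  'i' => row 1
  'm' => row 0
Rows:
  Row 0: "omclm"
  Row 1: "ocmi"
First row length: 5

5


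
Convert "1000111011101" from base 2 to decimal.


Input: "1000111011101" in base 2
Positional expansion:
  Digit '1' (value 1) x 2^12 = 4096
  Digit '0' (value 0) x 2^11 = 0
  Digit '0' (value 0) x 2^10 = 0
  Digit '0' (value 0) x 2^9 = 0
  Digit '1' (value 1) x 2^8 = 256
  Digit '1' (value 1) x 2^7 = 128
  Digit '1' (value 1) x 2^6 = 64
  Digit '0' (value 0) x 2^5 = 0
  Digit '1' (value 1) x 2^4 = 16
  Digit '1' (value 1) x 2^3 = 8
  Digit '1' (value 1) x 2^2 = 4
  Digit '0' (value 0) x 2^1 = 0
  Digit '1' (value 1) x 2^0 = 1
Sum = 4573

4573


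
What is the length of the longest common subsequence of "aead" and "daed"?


LCS of "aead" and "daed"
DP table:
           d    a    e    d
      0    0    0    0    0
  a   0    0    1    1    1
  e   0    0    1    2    2
  a   0    0    1    2    2
  d   0    1    1    2    3
LCS length = dp[4][4] = 3

3


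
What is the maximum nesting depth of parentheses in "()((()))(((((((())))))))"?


Input: "()((()))(((((((())))))))"
Tracking depth:
  Position 0 '(': depth becomes 1
  Position 1 ')': depth becomes 0
  Position 2 '(': depth becomes 1
  Position 3 '(': depth becomes 2
  Position 4 '(': depth becomes 3
  Position 5 ')': depth becomes 2
  Position 6 ')': depth becomes 1
  Position 7 ')': depth becomes 0
  Position 8 '(': depth becomes 1
  Position 9 '(': depth becomes 2
  Position 10 '(': depth becomes 3
  Position 11 '(': depth becomes 4
  Position 12 '(': depth becomes 5
  Position 13 '(': depth becomes 6
  Position 14 '(': depth becomes 7
  Position 15 '(': depth becomes 8
  Position 16 ')': depth becomes 7
  Position 17 ')': depth becomes 6
  Position 18 ')': depth becomes 5
  Position 19 ')': depth becomes 4
  Position 20 ')': depth becomes 3
  Position 21 ')': depth becomes 2
  Position 22 ')': depth becomes 1
  Position 23 ')': depth becomes 0
Maximum depth reached: 8

8


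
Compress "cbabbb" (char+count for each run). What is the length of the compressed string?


Input: cbabbb
Runs:
  'c' x 1 => "c1"
  'b' x 1 => "b1"
  'a' x 1 => "a1"
  'b' x 3 => "b3"
Compressed: "c1b1a1b3"
Compressed length: 8

8


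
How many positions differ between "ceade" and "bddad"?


Comparing "ceade" and "bddad" position by position:
  Position 0: 'c' vs 'b' => DIFFER
  Position 1: 'e' vs 'd' => DIFFER
  Position 2: 'a' vs 'd' => DIFFER
  Position 3: 'd' vs 'a' => DIFFER
  Position 4: 'e' vs 'd' => DIFFER
Positions that differ: 5

5


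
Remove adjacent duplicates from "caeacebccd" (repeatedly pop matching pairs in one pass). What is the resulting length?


Input: caeacebccd
Stack-based adjacent duplicate removal:
  Read 'c': push. Stack: c
  Read 'a': push. Stack: ca
  Read 'e': push. Stack: cae
  Read 'a': push. Stack: caea
  Read 'c': push. Stack: caeac
  Read 'e': push. Stack: caeace
  Read 'b': push. Stack: caeaceb
  Read 'c': push. Stack: caeacebc
  Read 'c': matches stack top 'c' => pop. Stack: caeaceb
  Read 'd': push. Stack: caeacebd
Final stack: "caeacebd" (length 8)

8


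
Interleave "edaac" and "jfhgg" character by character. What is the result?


Interleaving "edaac" and "jfhgg":
  Position 0: 'e' from first, 'j' from second => "ej"
  Position 1: 'd' from first, 'f' from second => "df"
  Position 2: 'a' from first, 'h' from second => "ah"
  Position 3: 'a' from first, 'g' from second => "ag"
  Position 4: 'c' from first, 'g' from second => "cg"
Result: ejdfahagcg

ejdfahagcg


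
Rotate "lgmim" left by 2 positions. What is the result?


Input: "lgmim", rotate left by 2
First 2 characters: "lg"
Remaining characters: "mim"
Concatenate remaining + first: "mim" + "lg" = "mimlg"

mimlg


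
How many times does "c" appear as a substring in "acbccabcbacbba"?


Searching for "c" in "acbccabcbacbba"
Scanning each position:
  Position 0: "a" => no
  Position 1: "c" => MATCH
  Position 2: "b" => no
  Position 3: "c" => MATCH
  Position 4: "c" => MATCH
  Position 5: "a" => no
  Position 6: "b" => no
  Position 7: "c" => MATCH
  Position 8: "b" => no
  Position 9: "a" => no
  Position 10: "c" => MATCH
  Position 11: "b" => no
  Position 12: "b" => no
  Position 13: "a" => no
Total occurrences: 5

5


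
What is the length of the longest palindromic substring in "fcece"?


Input: "fcece"
Checking substrings for palindromes:
  [1:4] "cec" (len 3) => palindrome
  [2:5] "ece" (len 3) => palindrome
Longest palindromic substring: "cec" with length 3

3


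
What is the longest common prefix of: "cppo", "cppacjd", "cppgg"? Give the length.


Words: cppo, cppacjd, cppgg
  Position 0: all 'c' => match
  Position 1: all 'p' => match
  Position 2: all 'p' => match
  Position 3: ('o', 'a', 'g') => mismatch, stop
LCP = "cpp" (length 3)

3


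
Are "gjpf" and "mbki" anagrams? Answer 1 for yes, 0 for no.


Strings: "gjpf", "mbki"
Sorted first:  fgjp
Sorted second: bikm
Differ at position 0: 'f' vs 'b' => not anagrams

0


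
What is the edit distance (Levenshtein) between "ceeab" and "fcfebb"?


Computing edit distance: "ceeab" -> "fcfebb"
DP table:
           f    c    f    e    b    b
      0    1    2    3    4    5    6
  c   1    1    1    2    3    4    5
  e   2    2    2    2    2    3    4
  e   3    3    3    3    2    3    4
  a   4    4    4    4    3    3    4
  b   5    5    5    5    4    3    3
Edit distance = dp[5][6] = 3

3


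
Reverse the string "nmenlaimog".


Input: nmenlaimog
Reading characters right to left:
  Position 9: 'g'
  Position 8: 'o'
  Position 7: 'm'
  Position 6: 'i'
  Position 5: 'a'
  Position 4: 'l'
  Position 3: 'n'
  Position 2: 'e'
  Position 1: 'm'
  Position 0: 'n'
Reversed: gomialnemn

gomialnemn


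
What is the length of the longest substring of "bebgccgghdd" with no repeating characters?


Input: "bebgccgghdd"
Sliding window (track last position of each char):
  Position 0 ('b'): window [0,0] length 1 -- new best
  Position 1 ('e'): window [0,1] length 2 -- new best
  Position 2 ('b'): repeat (last at 0), move window start to 1
  Position 2 ('b'): window [1,2] length 2
  Position 3 ('g'): window [1,3] length 3 -- new best
  Position 4 ('c'): window [1,4] length 4 -- new best
  Position 5 ('c'): repeat (last at 4), move window start to 5
  Position 5 ('c'): window [5,5] length 1
  Position 6 ('g'): window [5,6] length 2
  Position 7 ('g'): repeat (last at 6), move window start to 7
  Position 7 ('g'): window [7,7] length 1
  Position 8 ('h'): window [7,8] length 2
  Position 9 ('d'): window [7,9] length 3
  Position 10 ('d'): repeat (last at 9), move window start to 10
  Position 10 ('d'): window [10,10] length 1
Longest substring with no repeats: "ebgc" with length 4

4


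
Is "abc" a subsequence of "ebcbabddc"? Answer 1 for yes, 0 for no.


Check if "abc" is a subsequence of "ebcbabddc"
Greedy scan:
  Position 0 ('e'): no match needed
  Position 1 ('b'): no match needed
  Position 2 ('c'): no match needed
  Position 3 ('b'): no match needed
  Position 4 ('a'): matches sub[0] = 'a'
  Position 5 ('b'): matches sub[1] = 'b'
  Position 6 ('d'): no match needed
  Position 7 ('d'): no match needed
  Position 8 ('c'): matches sub[2] = 'c'
All 3 characters matched => is a subsequence

1


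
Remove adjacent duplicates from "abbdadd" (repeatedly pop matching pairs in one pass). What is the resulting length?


Input: abbdadd
Stack-based adjacent duplicate removal:
  Read 'a': push. Stack: a
  Read 'b': push. Stack: ab
  Read 'b': matches stack top 'b' => pop. Stack: a
  Read 'd': push. Stack: ad
  Read 'a': push. Stack: ada
  Read 'd': push. Stack: adad
  Read 'd': matches stack top 'd' => pop. Stack: ada
Final stack: "ada" (length 3)

3


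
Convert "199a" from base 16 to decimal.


Input: "199a" in base 16
Positional expansion:
  Digit '1' (value 1) x 16^3 = 4096
  Digit '9' (value 9) x 16^2 = 2304
  Digit '9' (value 9) x 16^1 = 144
  Digit 'a' (value 10) x 16^0 = 10
Sum = 6554

6554


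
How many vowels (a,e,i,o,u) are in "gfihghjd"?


Input: gfihghjd
Checking each character:
  'g' at position 0: consonant
  'f' at position 1: consonant
  'i' at position 2: vowel (running total: 1)
  'h' at position 3: consonant
  'g' at position 4: consonant
  'h' at position 5: consonant
  'j' at position 6: consonant
  'd' at position 7: consonant
Total vowels: 1

1


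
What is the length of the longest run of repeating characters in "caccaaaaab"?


Input: "caccaaaaab"
Scanning for longest run:
  Position 1 ('a'): new char, reset run to 1
  Position 2 ('c'): new char, reset run to 1
  Position 3 ('c'): continues run of 'c', length=2
  Position 4 ('a'): new char, reset run to 1
  Position 5 ('a'): continues run of 'a', length=2
  Position 6 ('a'): continues run of 'a', length=3
  Position 7 ('a'): continues run of 'a', length=4
  Position 8 ('a'): continues run of 'a', length=5
  Position 9 ('b'): new char, reset run to 1
Longest run: 'a' with length 5

5


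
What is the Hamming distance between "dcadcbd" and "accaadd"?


Comparing "dcadcbd" and "accaadd" position by position:
  Position 0: 'd' vs 'a' => differ
  Position 1: 'c' vs 'c' => same
  Position 2: 'a' vs 'c' => differ
  Position 3: 'd' vs 'a' => differ
  Position 4: 'c' vs 'a' => differ
  Position 5: 'b' vs 'd' => differ
  Position 6: 'd' vs 'd' => same
Total differences (Hamming distance): 5

5


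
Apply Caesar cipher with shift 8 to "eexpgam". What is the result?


Caesar cipher: shift "eexpgam" by 8
  'e' (pos 4) + 8 = pos 12 = 'm'
  'e' (pos 4) + 8 = pos 12 = 'm'
  'x' (pos 23) + 8 = pos 5 = 'f'
  'p' (pos 15) + 8 = pos 23 = 'x'
  'g' (pos 6) + 8 = pos 14 = 'o'
  'a' (pos 0) + 8 = pos 8 = 'i'
  'm' (pos 12) + 8 = pos 20 = 'u'
Result: mmfxoiu

mmfxoiu


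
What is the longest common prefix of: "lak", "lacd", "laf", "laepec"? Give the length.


Words: lak, lacd, laf, laepec
  Position 0: all 'l' => match
  Position 1: all 'a' => match
  Position 2: ('k', 'c', 'f', 'e') => mismatch, stop
LCP = "la" (length 2)

2


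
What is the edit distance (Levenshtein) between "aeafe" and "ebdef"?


Computing edit distance: "aeafe" -> "ebdef"
DP table:
           e    b    d    e    f
      0    1    2    3    4    5
  a   1    1    2    3    4    5
  e   2    1    2    3    3    4
  a   3    2    2    3    4    4
  f   4    3    3    3    4    4
  e   5    4    4    4    3    4
Edit distance = dp[5][5] = 4

4


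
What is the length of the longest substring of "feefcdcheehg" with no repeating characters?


Input: "feefcdcheehg"
Sliding window (track last position of each char):
  Position 0 ('f'): window [0,0] length 1 -- new best
  Position 1 ('e'): window [0,1] length 2 -- new best
  Position 2 ('e'): repeat (last at 1), move window start to 2
  Position 2 ('e'): window [2,2] length 1
  Position 3 ('f'): window [2,3] length 2
  Position 4 ('c'): window [2,4] length 3 -- new best
  Position 5 ('d'): window [2,5] length 4 -- new best
  Position 6 ('c'): repeat (last at 4), move window start to 5
  Position 6 ('c'): window [5,6] length 2
  Position 7 ('h'): window [5,7] length 3
  Position 8 ('e'): window [5,8] length 4
  Position 9 ('e'): repeat (last at 8), move window start to 9
  Position 9 ('e'): window [9,9] length 1
  Position 10 ('h'): window [9,10] length 2
  Position 11 ('g'): window [9,11] length 3
Longest substring with no repeats: "efcd" with length 4

4


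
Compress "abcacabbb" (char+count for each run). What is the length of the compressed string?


Input: abcacabbb
Runs:
  'a' x 1 => "a1"
  'b' x 1 => "b1"
  'c' x 1 => "c1"
  'a' x 1 => "a1"
  'c' x 1 => "c1"
  'a' x 1 => "a1"
  'b' x 3 => "b3"
Compressed: "a1b1c1a1c1a1b3"
Compressed length: 14

14


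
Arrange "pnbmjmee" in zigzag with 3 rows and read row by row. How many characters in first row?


Zigzag "pnbmjmee" into 3 rows:
Placing characters:
  'p' => row 0
  'n' => row 1
  'b' => row 2
  'm' => row 1
  'j' => row 0
  'm' => row 1
  'e' => row 2
  'e' => row 1
Rows:
  Row 0: "pj"
  Row 1: "nmme"
  Row 2: "be"
First row length: 2

2


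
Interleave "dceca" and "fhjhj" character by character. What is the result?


Interleaving "dceca" and "fhjhj":
  Position 0: 'd' from first, 'f' from second => "df"
  Position 1: 'c' from first, 'h' from second => "ch"
  Position 2: 'e' from first, 'j' from second => "ej"
  Position 3: 'c' from first, 'h' from second => "ch"
  Position 4: 'a' from first, 'j' from second => "aj"
Result: dfchejchaj

dfchejchaj


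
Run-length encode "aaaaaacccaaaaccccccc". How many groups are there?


Input: aaaaaacccaaaaccccccc
Scanning for consecutive runs:
  Group 1: 'a' x 6 (positions 0-5)
  Group 2: 'c' x 3 (positions 6-8)
  Group 3: 'a' x 4 (positions 9-12)
  Group 4: 'c' x 7 (positions 13-19)
Total groups: 4

4


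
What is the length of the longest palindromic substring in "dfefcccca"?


Input: "dfefcccca"
Checking substrings for palindromes:
  [4:8] "cccc" (len 4) => palindrome
  [1:4] "fef" (len 3) => palindrome
  [4:7] "ccc" (len 3) => palindrome
  [5:8] "ccc" (len 3) => palindrome
  [4:6] "cc" (len 2) => palindrome
  [5:7] "cc" (len 2) => palindrome
Longest palindromic substring: "cccc" with length 4

4


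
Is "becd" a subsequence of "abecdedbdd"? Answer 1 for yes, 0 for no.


Check if "becd" is a subsequence of "abecdedbdd"
Greedy scan:
  Position 0 ('a'): no match needed
  Position 1 ('b'): matches sub[0] = 'b'
  Position 2 ('e'): matches sub[1] = 'e'
  Position 3 ('c'): matches sub[2] = 'c'
  Position 4 ('d'): matches sub[3] = 'd'
  Position 5 ('e'): no match needed
  Position 6 ('d'): no match needed
  Position 7 ('b'): no match needed
  Position 8 ('d'): no match needed
  Position 9 ('d'): no match needed
All 4 characters matched => is a subsequence

1


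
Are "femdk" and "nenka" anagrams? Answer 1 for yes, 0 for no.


Strings: "femdk", "nenka"
Sorted first:  defkm
Sorted second: aeknn
Differ at position 0: 'd' vs 'a' => not anagrams

0


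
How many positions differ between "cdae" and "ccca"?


Comparing "cdae" and "ccca" position by position:
  Position 0: 'c' vs 'c' => same
  Position 1: 'd' vs 'c' => DIFFER
  Position 2: 'a' vs 'c' => DIFFER
  Position 3: 'e' vs 'a' => DIFFER
Positions that differ: 3

3


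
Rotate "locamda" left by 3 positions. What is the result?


Input: "locamda", rotate left by 3
First 3 characters: "loc"
Remaining characters: "amda"
Concatenate remaining + first: "amda" + "loc" = "amdaloc"

amdaloc


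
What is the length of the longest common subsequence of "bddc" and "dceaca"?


LCS of "bddc" and "dceaca"
DP table:
           d    c    e    a    c    a
      0    0    0    0    0    0    0
  b   0    0    0    0    0    0    0
  d   0    1    1    1    1    1    1
  d   0    1    1    1    1    1    1
  c   0    1    2    2    2    2    2
LCS length = dp[4][6] = 2

2


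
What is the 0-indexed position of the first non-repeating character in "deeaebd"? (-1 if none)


Input: deeaebd
Character frequencies:
  'a': 1
  'b': 1
  'd': 2
  'e': 3
Scanning left to right for freq == 1:
  Position 0 ('d'): freq=2, skip
  Position 1 ('e'): freq=3, skip
  Position 2 ('e'): freq=3, skip
  Position 3 ('a'): unique! => answer = 3

3


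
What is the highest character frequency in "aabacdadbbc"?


Input: aabacdadbbc
Character counts:
  'a': 4
  'b': 3
  'c': 2
  'd': 2
Maximum frequency: 4

4


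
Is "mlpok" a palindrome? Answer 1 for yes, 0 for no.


Input: mlpok
Reversed: koplm
  Compare pos 0 ('m') with pos 4 ('k'): MISMATCH
  Compare pos 1 ('l') with pos 3 ('o'): MISMATCH
Result: not a palindrome

0


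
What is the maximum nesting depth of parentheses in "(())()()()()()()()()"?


Input: "(())()()()()()()()()"
Tracking depth:
  Position 0 '(': depth becomes 1
  Position 1 '(': depth becomes 2
  Position 2 ')': depth becomes 1
  Position 3 ')': depth becomes 0
  Position 4 '(': depth becomes 1
  Position 5 ')': depth becomes 0
  Position 6 '(': depth becomes 1
  Position 7 ')': depth becomes 0
  Position 8 '(': depth becomes 1
  Position 9 ')': depth becomes 0
  Position 10 '(': depth becomes 1
  Position 11 ')': depth becomes 0
  Position 12 '(': depth becomes 1
  Position 13 ')': depth becomes 0
  Position 14 '(': depth becomes 1
  Position 15 ')': depth becomes 0
  Position 16 '(': depth becomes 1
  Position 17 ')': depth becomes 0
  Position 18 '(': depth becomes 1
  Position 19 ')': depth becomes 0
Maximum depth reached: 2

2


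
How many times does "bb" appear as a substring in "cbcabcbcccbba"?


Searching for "bb" in "cbcabcbcccbba"
Scanning each position:
  Position 0: "cb" => no
  Position 1: "bc" => no
  Position 2: "ca" => no
  Position 3: "ab" => no
  Position 4: "bc" => no
  Position 5: "cb" => no
  Position 6: "bc" => no
  Position 7: "cc" => no
  Position 8: "cc" => no
  Position 9: "cb" => no
  Position 10: "bb" => MATCH
  Position 11: "ba" => no
Total occurrences: 1

1


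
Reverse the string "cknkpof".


Input: cknkpof
Reading characters right to left:
  Position 6: 'f'
  Position 5: 'o'
  Position 4: 'p'
  Position 3: 'k'
  Position 2: 'n'
  Position 1: 'k'
  Position 0: 'c'
Reversed: fopknkc

fopknkc


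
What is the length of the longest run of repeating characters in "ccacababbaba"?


Input: "ccacababbaba"
Scanning for longest run:
  Position 1 ('c'): continues run of 'c', length=2
  Position 2 ('a'): new char, reset run to 1
  Position 3 ('c'): new char, reset run to 1
  Position 4 ('a'): new char, reset run to 1
  Position 5 ('b'): new char, reset run to 1
  Position 6 ('a'): new char, reset run to 1
  Position 7 ('b'): new char, reset run to 1
  Position 8 ('b'): continues run of 'b', length=2
  Position 9 ('a'): new char, reset run to 1
  Position 10 ('b'): new char, reset run to 1
  Position 11 ('a'): new char, reset run to 1
Longest run: 'c' with length 2

2


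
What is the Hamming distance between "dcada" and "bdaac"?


Comparing "dcada" and "bdaac" position by position:
  Position 0: 'd' vs 'b' => differ
  Position 1: 'c' vs 'd' => differ
  Position 2: 'a' vs 'a' => same
  Position 3: 'd' vs 'a' => differ
  Position 4: 'a' vs 'c' => differ
Total differences (Hamming distance): 4

4


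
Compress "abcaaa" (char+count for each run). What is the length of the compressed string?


Input: abcaaa
Runs:
  'a' x 1 => "a1"
  'b' x 1 => "b1"
  'c' x 1 => "c1"
  'a' x 3 => "a3"
Compressed: "a1b1c1a3"
Compressed length: 8

8


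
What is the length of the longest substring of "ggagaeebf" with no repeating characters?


Input: "ggagaeebf"
Sliding window (track last position of each char):
  Position 0 ('g'): window [0,0] length 1 -- new best
  Position 1 ('g'): repeat (last at 0), move window start to 1
  Position 1 ('g'): window [1,1] length 1
  Position 2 ('a'): window [1,2] length 2 -- new best
  Position 3 ('g'): repeat (last at 1), move window start to 2
  Position 3 ('g'): window [2,3] length 2
  Position 4 ('a'): repeat (last at 2), move window start to 3
  Position 4 ('a'): window [3,4] length 2
  Position 5 ('e'): window [3,5] length 3 -- new best
  Position 6 ('e'): repeat (last at 5), move window start to 6
  Position 6 ('e'): window [6,6] length 1
  Position 7 ('b'): window [6,7] length 2
  Position 8 ('f'): window [6,8] length 3
Longest substring with no repeats: "gae" with length 3

3


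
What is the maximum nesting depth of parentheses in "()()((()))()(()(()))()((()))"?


Input: "()()((()))()(()(()))()((()))"
Tracking depth:
  Position 0 '(': depth becomes 1
  Position 1 ')': depth becomes 0
  Position 2 '(': depth becomes 1
  Position 3 ')': depth becomes 0
  Position 4 '(': depth becomes 1
  Position 5 '(': depth becomes 2
  Position 6 '(': depth becomes 3
  Position 7 ')': depth becomes 2
  Position 8 ')': depth becomes 1
  Position 9 ')': depth becomes 0
  Position 10 '(': depth becomes 1
  Position 11 ')': depth becomes 0
  Position 12 '(': depth becomes 1
  Position 13 '(': depth becomes 2
  Position 14 ')': depth becomes 1
  Position 15 '(': depth becomes 2
  Position 16 '(': depth becomes 3
  Position 17 ')': depth becomes 2
  Position 18 ')': depth becomes 1
  Position 19 ')': depth becomes 0
  Position 20 '(': depth becomes 1
  Position 21 ')': depth becomes 0
  Position 22 '(': depth becomes 1
  Position 23 '(': depth becomes 2
  Position 24 '(': depth becomes 3
  Position 25 ')': depth becomes 2
  Position 26 ')': depth becomes 1
  Position 27 ')': depth becomes 0
Maximum depth reached: 3

3


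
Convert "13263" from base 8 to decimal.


Input: "13263" in base 8
Positional expansion:
  Digit '1' (value 1) x 8^4 = 4096
  Digit '3' (value 3) x 8^3 = 1536
  Digit '2' (value 2) x 8^2 = 128
  Digit '6' (value 6) x 8^1 = 48
  Digit '3' (value 3) x 8^0 = 3
Sum = 5811

5811


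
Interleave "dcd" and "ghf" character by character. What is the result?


Interleaving "dcd" and "ghf":
  Position 0: 'd' from first, 'g' from second => "dg"
  Position 1: 'c' from first, 'h' from second => "ch"
  Position 2: 'd' from first, 'f' from second => "df"
Result: dgchdf

dgchdf


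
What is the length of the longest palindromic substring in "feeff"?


Input: "feeff"
Checking substrings for palindromes:
  [0:4] "feef" (len 4) => palindrome
  [1:3] "ee" (len 2) => palindrome
  [3:5] "ff" (len 2) => palindrome
Longest palindromic substring: "feef" with length 4

4


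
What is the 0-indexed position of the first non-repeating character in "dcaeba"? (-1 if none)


Input: dcaeba
Character frequencies:
  'a': 2
  'b': 1
  'c': 1
  'd': 1
  'e': 1
Scanning left to right for freq == 1:
  Position 0 ('d'): unique! => answer = 0

0


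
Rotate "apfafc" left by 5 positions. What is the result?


Input: "apfafc", rotate left by 5
First 5 characters: "apfaf"
Remaining characters: "c"
Concatenate remaining + first: "c" + "apfaf" = "capfaf"

capfaf


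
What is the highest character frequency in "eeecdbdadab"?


Input: eeecdbdadab
Character counts:
  'a': 2
  'b': 2
  'c': 1
  'd': 3
  'e': 3
Maximum frequency: 3

3


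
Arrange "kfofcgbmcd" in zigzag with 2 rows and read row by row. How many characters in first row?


Zigzag "kfofcgbmcd" into 2 rows:
Placing characters:
  'k' => row 0
  'f' => row 1
  'o' => row 0
  'f' => row 1
  'c' => row 0
  'g' => row 1
  'b' => row 0
  'm' => row 1
  'c' => row 0
  'd' => row 1
Rows:
  Row 0: "kocbc"
  Row 1: "ffgmd"
First row length: 5

5


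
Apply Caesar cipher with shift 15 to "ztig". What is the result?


Caesar cipher: shift "ztig" by 15
  'z' (pos 25) + 15 = pos 14 = 'o'
  't' (pos 19) + 15 = pos 8 = 'i'
  'i' (pos 8) + 15 = pos 23 = 'x'
  'g' (pos 6) + 15 = pos 21 = 'v'
Result: oixv

oixv


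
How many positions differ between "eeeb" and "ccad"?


Comparing "eeeb" and "ccad" position by position:
  Position 0: 'e' vs 'c' => DIFFER
  Position 1: 'e' vs 'c' => DIFFER
  Position 2: 'e' vs 'a' => DIFFER
  Position 3: 'b' vs 'd' => DIFFER
Positions that differ: 4

4


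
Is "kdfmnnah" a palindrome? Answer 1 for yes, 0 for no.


Input: kdfmnnah
Reversed: hannmfdk
  Compare pos 0 ('k') with pos 7 ('h'): MISMATCH
  Compare pos 1 ('d') with pos 6 ('a'): MISMATCH
  Compare pos 2 ('f') with pos 5 ('n'): MISMATCH
  Compare pos 3 ('m') with pos 4 ('n'): MISMATCH
Result: not a palindrome

0


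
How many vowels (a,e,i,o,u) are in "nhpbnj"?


Input: nhpbnj
Checking each character:
  'n' at position 0: consonant
  'h' at position 1: consonant
  'p' at position 2: consonant
  'b' at position 3: consonant
  'n' at position 4: consonant
  'j' at position 5: consonant
Total vowels: 0

0


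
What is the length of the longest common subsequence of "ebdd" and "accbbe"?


LCS of "ebdd" and "accbbe"
DP table:
           a    c    c    b    b    e
      0    0    0    0    0    0    0
  e   0    0    0    0    0    0    1
  b   0    0    0    0    1    1    1
  d   0    0    0    0    1    1    1
  d   0    0    0    0    1    1    1
LCS length = dp[4][6] = 1

1


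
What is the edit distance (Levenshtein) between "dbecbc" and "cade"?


Computing edit distance: "dbecbc" -> "cade"
DP table:
           c    a    d    e
      0    1    2    3    4
  d   1    1    2    2    3
  b   2    2    2    3    3
  e   3    3    3    3    3
  c   4    3    4    4    4
  b   5    4    4    5    5
  c   6    5    5    5    6
Edit distance = dp[6][4] = 6

6


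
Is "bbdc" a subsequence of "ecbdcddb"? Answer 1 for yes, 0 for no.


Check if "bbdc" is a subsequence of "ecbdcddb"
Greedy scan:
  Position 0 ('e'): no match needed
  Position 1 ('c'): no match needed
  Position 2 ('b'): matches sub[0] = 'b'
  Position 3 ('d'): no match needed
  Position 4 ('c'): no match needed
  Position 5 ('d'): no match needed
  Position 6 ('d'): no match needed
  Position 7 ('b'): matches sub[1] = 'b'
Only matched 2/4 characters => not a subsequence

0


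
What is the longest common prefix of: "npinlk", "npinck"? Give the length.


Words: npinlk, npinck
  Position 0: all 'n' => match
  Position 1: all 'p' => match
  Position 2: all 'i' => match
  Position 3: all 'n' => match
  Position 4: ('l', 'c') => mismatch, stop
LCP = "npin" (length 4)

4


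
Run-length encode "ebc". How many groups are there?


Input: ebc
Scanning for consecutive runs:
  Group 1: 'e' x 1 (positions 0-0)
  Group 2: 'b' x 1 (positions 1-1)
  Group 3: 'c' x 1 (positions 2-2)
Total groups: 3

3


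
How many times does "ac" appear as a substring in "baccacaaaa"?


Searching for "ac" in "baccacaaaa"
Scanning each position:
  Position 0: "ba" => no
  Position 1: "ac" => MATCH
  Position 2: "cc" => no
  Position 3: "ca" => no
  Position 4: "ac" => MATCH
  Position 5: "ca" => no
  Position 6: "aa" => no
  Position 7: "aa" => no
  Position 8: "aa" => no
Total occurrences: 2

2


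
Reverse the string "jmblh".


Input: jmblh
Reading characters right to left:
  Position 4: 'h'
  Position 3: 'l'
  Position 2: 'b'
  Position 1: 'm'
  Position 0: 'j'
Reversed: hlbmj

hlbmj


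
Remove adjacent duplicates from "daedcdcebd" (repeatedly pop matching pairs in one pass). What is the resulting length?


Input: daedcdcebd
Stack-based adjacent duplicate removal:
  Read 'd': push. Stack: d
  Read 'a': push. Stack: da
  Read 'e': push. Stack: dae
  Read 'd': push. Stack: daed
  Read 'c': push. Stack: daedc
  Read 'd': push. Stack: daedcd
  Read 'c': push. Stack: daedcdc
  Read 'e': push. Stack: daedcdce
  Read 'b': push. Stack: daedcdceb
  Read 'd': push. Stack: daedcdcebd
Final stack: "daedcdcebd" (length 10)

10


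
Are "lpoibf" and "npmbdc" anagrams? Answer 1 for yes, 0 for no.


Strings: "lpoibf", "npmbdc"
Sorted first:  bfilop
Sorted second: bcdmnp
Differ at position 1: 'f' vs 'c' => not anagrams

0


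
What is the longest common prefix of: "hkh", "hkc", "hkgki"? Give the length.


Words: hkh, hkc, hkgki
  Position 0: all 'h' => match
  Position 1: all 'k' => match
  Position 2: ('h', 'c', 'g') => mismatch, stop
LCP = "hk" (length 2)

2


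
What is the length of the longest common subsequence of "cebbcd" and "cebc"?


LCS of "cebbcd" and "cebc"
DP table:
           c    e    b    c
      0    0    0    0    0
  c   0    1    1    1    1
  e   0    1    2    2    2
  b   0    1    2    3    3
  b   0    1    2    3    3
  c   0    1    2    3    4
  d   0    1    2    3    4
LCS length = dp[6][4] = 4

4


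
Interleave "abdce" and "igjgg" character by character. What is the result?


Interleaving "abdce" and "igjgg":
  Position 0: 'a' from first, 'i' from second => "ai"
  Position 1: 'b' from first, 'g' from second => "bg"
  Position 2: 'd' from first, 'j' from second => "dj"
  Position 3: 'c' from first, 'g' from second => "cg"
  Position 4: 'e' from first, 'g' from second => "eg"
Result: aibgdjcgeg

aibgdjcgeg


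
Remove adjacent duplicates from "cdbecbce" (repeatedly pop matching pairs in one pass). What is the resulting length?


Input: cdbecbce
Stack-based adjacent duplicate removal:
  Read 'c': push. Stack: c
  Read 'd': push. Stack: cd
  Read 'b': push. Stack: cdb
  Read 'e': push. Stack: cdbe
  Read 'c': push. Stack: cdbec
  Read 'b': push. Stack: cdbecb
  Read 'c': push. Stack: cdbecbc
  Read 'e': push. Stack: cdbecbce
Final stack: "cdbecbce" (length 8)

8
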